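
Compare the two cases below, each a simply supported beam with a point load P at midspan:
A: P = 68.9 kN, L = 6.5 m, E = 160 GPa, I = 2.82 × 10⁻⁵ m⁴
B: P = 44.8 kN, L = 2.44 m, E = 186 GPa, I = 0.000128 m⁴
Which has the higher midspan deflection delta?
Model: a simply supported beam with a point load P at midspan, so delta = (P·L^3) / (48·E·I) (SI units).
  A: delta = (68900 × 6.5^3) / (48 × (1.6 × 10¹¹) × (2.82 × 10⁻⁵)) = 0.08737 m = 87.37 mm
  B: delta = (44800 × 2.44^3) / (48 × (1.86 × 10¹¹) × 0.000128) = 0.0005695 m = 0.5695 mm
87.37 mm > 0.5695 mm, so A is larger.
Final answer: A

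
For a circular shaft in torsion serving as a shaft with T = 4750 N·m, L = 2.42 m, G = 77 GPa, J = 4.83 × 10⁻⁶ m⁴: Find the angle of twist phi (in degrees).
Model: a circular shaft in torsion, so phi = (T·L) / (G·J).
Convert to SI units:
  G = 77 GPa = 7.7 × 10¹⁰ Pa
Substitute:
  phi = (4750 × 2.42) / ((7.7 × 10¹⁰) × (4.83 × 10⁻⁶))
  phi = 0.03091 rad
Convert to degrees: phi = 0.03091 × 180/π = 1.771°
Final answer: phi = 1.771°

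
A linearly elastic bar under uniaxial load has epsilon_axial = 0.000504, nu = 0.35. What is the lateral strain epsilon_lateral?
Model: a linearly elastic bar under uniaxial load, so epsilon_lateral = -nu·epsilon_axial.
Substitute:
  epsilon_lateral = -(0.35 × 0.000504)
  epsilon_lateral = -0.0001764
Final answer: epsilon_lateral = -0.0001764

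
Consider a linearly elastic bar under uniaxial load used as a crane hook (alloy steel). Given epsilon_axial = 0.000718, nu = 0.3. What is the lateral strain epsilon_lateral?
Model: a linearly elastic bar under uniaxial load, so epsilon_lateral = -nu·epsilon_axial.
Substitute:
  epsilon_lateral = -(0.3 × 0.000718)
  epsilon_lateral = -0.0002154
Final answer: epsilon_lateral = -0.0002154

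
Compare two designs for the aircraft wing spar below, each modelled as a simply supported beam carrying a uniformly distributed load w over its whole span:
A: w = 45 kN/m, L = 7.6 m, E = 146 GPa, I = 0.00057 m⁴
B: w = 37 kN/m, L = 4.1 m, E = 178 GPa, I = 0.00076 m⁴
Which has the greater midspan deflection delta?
Model: a simply supported beam carrying a uniformly distributed load w over its whole span, so delta = (5·w·L^4) / (384·E·I) (SI units).
  A: delta = (5 × 45000 × 7.6^4) / (384 × (1.46 × 10¹¹) × 0.00057) = 0.02349 m = 23.49 mm
  B: delta = (5 × 37000 × 4.1^4) / (384 × (1.78 × 10¹¹) × 0.00076) = 0.001006 m = 1.006 mm
23.49 mm > 1.006 mm, so A is larger.
Final answer: A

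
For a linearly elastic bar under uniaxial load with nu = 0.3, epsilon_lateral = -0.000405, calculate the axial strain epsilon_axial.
Model: a linearly elastic bar under uniaxial load, so epsilon_lateral = -nu·epsilon_axial.
Solve for epsilon_axial: epsilon_axial = -epsilon_lateral / nu.
Substitute:
  epsilon_axial = -(-0.000405) / 0.3
  epsilon_axial = 0.00135
Final answer: epsilon_axial = 0.00135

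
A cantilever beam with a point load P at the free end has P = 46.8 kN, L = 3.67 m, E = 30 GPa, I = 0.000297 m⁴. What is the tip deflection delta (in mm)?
Model: a cantilever beam with a point load P at the free end, so delta = (P·L^3) / (3·E·I).
Convert to SI units:
  P = 46.8 kN = 46800 N
  E = 30 GPa = 3 × 10¹⁰ Pa
Substitute:
  delta = (46800 × 3.67^3) / (3 × (3 × 10¹⁰) × 0.000297)
  delta = 0.08655 m
Convert: delta = 0.08655 m = 86.55 mm
Final answer: delta = 86.55 mm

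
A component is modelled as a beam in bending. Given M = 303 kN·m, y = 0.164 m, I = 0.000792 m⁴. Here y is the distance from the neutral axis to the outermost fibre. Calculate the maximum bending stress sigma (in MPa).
Model: a beam in bending, so sigma = (M·y) / I.
Convert to SI units:
  M = 303 kN·m = 303000 N·m
Substitute:
  sigma = (303000 × 0.164) / 0.000792
  sigma = 6.274 × 10⁷ Pa
Convert: sigma = 6.274 × 10⁷ Pa = 62.74 MPa
Final answer: sigma = 62.74 MPa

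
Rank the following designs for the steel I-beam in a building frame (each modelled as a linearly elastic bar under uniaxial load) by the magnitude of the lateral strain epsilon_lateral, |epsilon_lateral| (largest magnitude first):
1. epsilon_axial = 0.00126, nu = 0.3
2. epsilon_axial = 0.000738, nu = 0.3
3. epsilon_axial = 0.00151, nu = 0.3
Model: a linearly elastic bar under uniaxial load, so epsilon_lateral = -nu·epsilon_axial (SI units).
  Case 1: epsilon_lateral = -(0.3 × 0.00126) = -0.000378
  Case 2: epsilon_lateral = -(0.3 × 0.000738) = -0.0002214
  Case 3: epsilon_lateral = -(0.3 × 0.00151) = -0.000453
Ordering by |epsilon_lateral|: 0.000453 (case 3) > 0.000378 (case 1) > 0.0002214 (case 2)
Final answer: 3, 1, 2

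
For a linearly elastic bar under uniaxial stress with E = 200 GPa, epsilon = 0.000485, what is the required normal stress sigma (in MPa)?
Model: a linearly elastic bar under uniaxial stress, so epsilon = sigma / E.
Solve for sigma: sigma = epsilon·E.
Convert to SI units:
  E = 200 GPa = 2 × 10¹¹ Pa
Substitute:
  sigma = 0.000485 × (2 × 10¹¹)
  sigma = 9.7 × 10⁷ Pa
Convert: sigma = 9.7 × 10⁷ Pa = 97 MPa
Final answer: sigma = 97 MPa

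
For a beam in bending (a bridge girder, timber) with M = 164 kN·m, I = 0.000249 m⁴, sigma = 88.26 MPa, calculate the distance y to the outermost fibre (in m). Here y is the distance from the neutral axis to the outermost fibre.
Model: a beam in bending, so sigma = (M·y) / I.
Solve for y: y = (sigma·I) / M.
Convert to SI units:
  M = 164 kN·m = 164000 N·m
  sigma = 88.26 MPa = 8.826 × 10⁷ Pa
Substitute:
  y = ((8.826 × 10⁷) × 0.000249) / 164000
  y = 0.134 m
Final answer: y = 0.134 m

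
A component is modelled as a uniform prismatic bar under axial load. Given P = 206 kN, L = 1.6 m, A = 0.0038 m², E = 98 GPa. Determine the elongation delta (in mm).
Model: a uniform prismatic bar under axial load, so delta = (P·L) / (A·E).
Convert to SI units:
  P = 206 kN = 206000 N
  E = 98 GPa = 9.8 × 10¹⁰ Pa
Substitute:
  delta = (206000 × 1.6) / (0.0038 × (9.8 × 10¹⁰))
  delta = 0.0008851 m
Convert: delta = 0.0008851 m = 0.8851 mm
Final answer: delta = 0.8851 mm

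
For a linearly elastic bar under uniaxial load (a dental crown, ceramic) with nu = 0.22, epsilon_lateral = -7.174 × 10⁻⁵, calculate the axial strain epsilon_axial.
Model: a linearly elastic bar under uniaxial load, so epsilon_lateral = -nu·epsilon_axial.
Solve for epsilon_axial: epsilon_axial = -epsilon_lateral / nu.
Substitute:
  epsilon_axial = -(-7.174 × 10⁻⁵) / 0.22
  epsilon_axial = 0.0003261
Final answer: epsilon_axial = 0.0003261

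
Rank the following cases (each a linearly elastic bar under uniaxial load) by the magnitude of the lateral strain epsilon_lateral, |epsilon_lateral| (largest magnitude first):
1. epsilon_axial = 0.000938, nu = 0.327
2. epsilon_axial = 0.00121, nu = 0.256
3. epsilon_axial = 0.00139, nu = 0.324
Model: a linearly elastic bar under uniaxial load, so epsilon_lateral = -nu·epsilon_axial (SI units).
  Case 1: epsilon_lateral = -(0.327 × 0.000938) = -0.0003067
  Case 2: epsilon_lateral = -(0.256 × 0.00121) = -0.0003098
  Case 3: epsilon_lateral = -(0.324 × 0.00139) = -0.0004504
Ordering by |epsilon_lateral|: 0.0004504 (case 3) > 0.0003098 (case 2) > 0.0003067 (case 1)
Final answer: 3, 2, 1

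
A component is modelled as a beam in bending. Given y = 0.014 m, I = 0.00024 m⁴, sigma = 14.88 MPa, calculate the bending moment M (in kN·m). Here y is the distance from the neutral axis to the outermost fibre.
Model: a beam in bending, so sigma = (M·y) / I.
Solve for M: M = (sigma·I) / y.
Convert to SI units:
  sigma = 14.88 MPa = 1.488 × 10⁷ Pa
Substitute:
  M = ((1.488 × 10⁷) × 0.00024) / 0.014
  M = 255100 N·m
Convert: M = 255100 N·m = 255.1 kN·m
Final answer: M = 255.1 kN·m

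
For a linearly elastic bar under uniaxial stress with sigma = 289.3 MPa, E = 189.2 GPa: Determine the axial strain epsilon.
Model: a linearly elastic bar under uniaxial stress, so epsilon = sigma / E.
Convert to SI units:
  sigma = 289.3 MPa = 2.893 × 10⁸ Pa
  E = 189.2 GPa = 1.892 × 10¹¹ Pa
Substitute:
  epsilon = (2.893 × 10⁸) / (1.892 × 10¹¹)
  epsilon = 0.001529
Final answer: epsilon = 0.001529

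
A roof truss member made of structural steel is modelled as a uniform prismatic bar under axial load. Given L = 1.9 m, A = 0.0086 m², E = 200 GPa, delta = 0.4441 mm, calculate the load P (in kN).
Model: a uniform prismatic bar under axial load, so delta = (P·L) / (A·E).
Solve for P: P = (delta·A·E) / L.
Convert to SI units:
  E = 200 GPa = 2 × 10¹¹ Pa
  delta = 0.4441 mm = 0.0004441 m
Substitute:
  P = (0.0004441 × 0.0086 × (2 × 10¹¹)) / 1.9
  P = 402000 N
Convert: P = 402000 N = 402 kN
Final answer: P = 402 kN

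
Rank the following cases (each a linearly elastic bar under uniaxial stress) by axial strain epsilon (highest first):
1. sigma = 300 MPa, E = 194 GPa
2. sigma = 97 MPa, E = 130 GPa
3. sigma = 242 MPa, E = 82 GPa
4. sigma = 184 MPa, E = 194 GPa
Model: a linearly elastic bar under uniaxial stress, so epsilon = sigma / E (SI units).
  Case 1: epsilon = (3 × 10⁸) / (1.94 × 10¹¹) = 0.001546
  Case 2: epsilon = (9.7 × 10⁷) / (1.3 × 10¹¹) = 0.0007462
  Case 3: epsilon = (2.42 × 10⁸) / (8.2 × 10¹⁰) = 0.002951
  Case 4: epsilon = (1.84 × 10⁸) / (1.94 × 10¹¹) = 0.0009485
Ordering: 0.002951 (case 3) > 0.001546 (case 1) > 0.0009485 (case 4) > 0.0007462 (case 2)
Final answer: 3, 1, 4, 2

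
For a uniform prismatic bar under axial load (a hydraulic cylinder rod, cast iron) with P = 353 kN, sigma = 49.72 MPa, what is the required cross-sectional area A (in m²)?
Model: a uniform prismatic bar under axial load, so sigma = P / A.
Solve for A: A = P / sigma.
Convert to SI units:
  P = 353 kN = 353000 N
  sigma = 49.72 MPa = 4.972 × 10⁷ Pa
Substitute:
  A = 353000 / (4.972 × 10⁷)
  A = 0.0071 m²
Final answer: A = 0.0071 m²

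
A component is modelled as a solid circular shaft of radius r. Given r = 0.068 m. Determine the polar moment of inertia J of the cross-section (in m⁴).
Model: a solid circular shaft of radius r, so J = (π·r^4) / 2.
Substitute:
  J = (π × 0.068^4) / 2
  J = 3.359 × 10⁻⁵ m⁴
Final answer: J = 3.359 × 10⁻⁵ m⁴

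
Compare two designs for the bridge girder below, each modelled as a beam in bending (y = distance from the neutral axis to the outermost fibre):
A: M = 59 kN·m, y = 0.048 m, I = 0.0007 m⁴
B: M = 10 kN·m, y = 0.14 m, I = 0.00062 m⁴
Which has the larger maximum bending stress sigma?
Model: a beam in bending (y = distance from the neutral axis to the outermost fibre), so sigma = (M·y) / I (SI units).
  A: sigma = (59000 × 0.048) / 0.0007 = 4.046 × 10⁶ Pa = 4.046 MPa
  B: sigma = (10000 × 0.14) / 0.00062 = 2.258 × 10⁶ Pa = 2.258 MPa
4.046 MPa > 2.258 MPa, so A is larger.
Final answer: A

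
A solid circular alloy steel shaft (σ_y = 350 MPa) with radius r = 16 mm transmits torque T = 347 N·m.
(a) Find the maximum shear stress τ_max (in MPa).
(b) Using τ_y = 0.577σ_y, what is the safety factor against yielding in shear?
(a) For a solid circular shaft, τ_max = T·r/J with J = π·r^4/2, i.e. τ_max = 2·T / (π·r^3). Convert r = 16 mm = 0.016 m.
  τ_max = (2 × 347) / (π × 0.016^3) = 5.393 × 10⁷ Pa = 53.93 MPa
(b) τ_y = 0.577 × 350 = 201.95 MPa
  SF = τ_y/τ_max = 201.95 / 53.93 = 3.745
Final answer: (a) τ_max = 53.93 MPa, (b) SF = 3.745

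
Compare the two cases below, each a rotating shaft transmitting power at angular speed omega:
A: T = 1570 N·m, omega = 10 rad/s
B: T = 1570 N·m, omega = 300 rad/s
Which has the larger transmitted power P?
Model: a rotating shaft transmitting power at angular speed omega, so P = T·omega (SI units).
  A: P = 1570 × 10 = 15700 W = 15.7 kW
  B: P = 1570 × 300 = 471000 W = 471 kW
471 kW > 15.7 kW, so B is larger.
Final answer: B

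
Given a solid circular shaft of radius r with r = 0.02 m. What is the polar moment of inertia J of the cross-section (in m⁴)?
Model: a solid circular shaft of radius r, so J = (π·r^4) / 2.
Substitute:
  J = (π × 0.02^4) / 2
  J = 2.513 × 10⁻⁷ m⁴
Final answer: J = 2.513 × 10⁻⁷ m⁴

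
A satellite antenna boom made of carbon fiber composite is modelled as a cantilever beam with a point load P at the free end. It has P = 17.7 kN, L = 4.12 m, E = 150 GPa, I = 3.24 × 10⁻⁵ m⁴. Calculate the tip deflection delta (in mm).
Model: a cantilever beam with a point load P at the free end, so delta = (P·L^3) / (3·E·I).
Convert to SI units:
  P = 17.7 kN = 17700 N
  E = 150 GPa = 1.5 × 10¹¹ Pa
Substitute:
  delta = (17700 × 4.12^3) / (3 × (1.5 × 10¹¹) × (3.24 × 10⁻⁵))
  delta = 0.0849 m
Convert: delta = 0.0849 m = 84.9 mm
Final answer: delta = 84.9 mm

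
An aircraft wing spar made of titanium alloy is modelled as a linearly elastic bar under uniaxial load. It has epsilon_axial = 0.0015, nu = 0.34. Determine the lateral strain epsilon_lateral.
Model: a linearly elastic bar under uniaxial load, so epsilon_lateral = -nu·epsilon_axial.
Substitute:
  epsilon_lateral = -(0.34 × 0.0015)
  epsilon_lateral = -0.00051
Final answer: epsilon_lateral = -0.00051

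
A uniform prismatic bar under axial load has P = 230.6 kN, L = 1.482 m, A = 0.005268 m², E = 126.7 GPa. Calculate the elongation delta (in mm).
Model: a uniform prismatic bar under axial load, so delta = (P·L) / (A·E).
Convert to SI units:
  P = 230.6 kN = 230600 N
  E = 126.7 GPa = 1.267 × 10¹¹ Pa
Substitute:
  delta = (230600 × 1.482) / (0.005268 × (1.267 × 10¹¹))
  delta = 0.000512 m
Convert: delta = 0.000512 m = 0.512 mm
Final answer: delta = 0.512 mm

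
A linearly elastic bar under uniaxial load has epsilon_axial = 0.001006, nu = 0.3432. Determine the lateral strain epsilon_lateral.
Model: a linearly elastic bar under uniaxial load, so epsilon_lateral = -nu·epsilon_axial.
Substitute:
  epsilon_lateral = -(0.3432 × 0.001006)
  epsilon_lateral = -0.0003453
Final answer: epsilon_lateral = -0.0003453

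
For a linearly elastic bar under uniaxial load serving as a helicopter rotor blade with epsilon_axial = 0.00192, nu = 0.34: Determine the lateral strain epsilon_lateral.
Model: a linearly elastic bar under uniaxial load, so epsilon_lateral = -nu·epsilon_axial.
Substitute:
  epsilon_lateral = -(0.34 × 0.00192)
  epsilon_lateral = -0.0006528
Final answer: epsilon_lateral = -0.0006528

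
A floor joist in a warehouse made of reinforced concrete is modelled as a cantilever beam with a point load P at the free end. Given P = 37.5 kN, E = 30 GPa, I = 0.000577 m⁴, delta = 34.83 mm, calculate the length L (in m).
Model: a cantilever beam with a point load P at the free end, so delta = (P·L^3) / (3·E·I).
Solve for L: L = ((3·delta·E·I) / P)^(1/3).
Convert to SI units:
  P = 37.5 kN = 37500 N
  E = 30 GPa = 3 × 10¹⁰ Pa
  delta = 34.83 mm = 0.03483 m
Substitute:
  L = ((3 × 0.03483 × (3 × 10¹⁰) × 0.000577) / 37500)^(1/3)
  L = 3.64 m
Final answer: L = 3.64 m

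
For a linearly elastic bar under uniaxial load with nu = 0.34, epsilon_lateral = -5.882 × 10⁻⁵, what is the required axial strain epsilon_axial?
Model: a linearly elastic bar under uniaxial load, so epsilon_lateral = -nu·epsilon_axial.
Solve for epsilon_axial: epsilon_axial = -epsilon_lateral / nu.
Substitute:
  epsilon_axial = -(-5.882 × 10⁻⁵) / 0.34
  epsilon_axial = 0.000173
Final answer: epsilon_axial = 0.000173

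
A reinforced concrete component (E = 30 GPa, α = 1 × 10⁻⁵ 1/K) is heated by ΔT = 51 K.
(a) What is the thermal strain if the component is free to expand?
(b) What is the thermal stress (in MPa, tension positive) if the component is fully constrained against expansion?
(a) Free thermal strain ε_th = α·ΔT = (1 × 10⁻⁵) × 51 = 0.00051
(b) Fully constrained, the expansion is suppressed, so σ = -E·α·ΔT. Convert E = 30 GPa = 3 × 10¹⁰ Pa.
  σ = -(3 × 10¹⁰) × (1 × 10⁻⁵) × 51 = -1.53 × 10⁷ Pa = -15.3 MPa (compressive)
Final answer: (a) ε_th = 0.00051, (b) σ = -15.3 MPa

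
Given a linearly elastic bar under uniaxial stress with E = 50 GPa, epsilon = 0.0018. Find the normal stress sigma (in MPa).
Model: a linearly elastic bar under uniaxial stress, so sigma = E·epsilon.
Convert to SI units:
  E = 50 GPa = 5 × 10¹⁰ Pa
Substitute:
  sigma = (5 × 10¹⁰) × 0.0018
  sigma = 9 × 10⁷ Pa
Convert: sigma = 9 × 10⁷ Pa = 90 MPa
Final answer: sigma = 90 MPa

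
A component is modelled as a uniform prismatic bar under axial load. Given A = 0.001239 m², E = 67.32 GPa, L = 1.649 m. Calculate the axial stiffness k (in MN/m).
Model: a uniform prismatic bar under axial load, so k = (A·E) / L.
Convert to SI units:
  E = 67.32 GPa = 6.732 × 10¹⁰ Pa
Substitute:
  k = (0.001239 × (6.732 × 10¹⁰)) / 1.649
  k = 5.058 × 10⁷ N/m
Convert: k = 5.058 × 10⁷ N/m = 50.58 MN/m
Final answer: k = 50.58 MN/m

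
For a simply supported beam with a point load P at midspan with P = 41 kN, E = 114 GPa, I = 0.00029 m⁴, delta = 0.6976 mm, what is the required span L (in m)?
Model: a simply supported beam with a point load P at midspan, so delta = (P·L^3) / (48·E·I).
Solve for L: L = ((48·delta·E·I) / P)^(1/3).
Convert to SI units:
  P = 41 kN = 41000 N
  E = 114 GPa = 1.14 × 10¹¹ Pa
  delta = 0.6976 mm = 0.0006976 m
Substitute:
  L = ((48 × 0.0006976 × (1.14 × 10¹¹) × 0.00029) / 41000)^(1/3)
  L = 3 m
Final answer: L = 3 m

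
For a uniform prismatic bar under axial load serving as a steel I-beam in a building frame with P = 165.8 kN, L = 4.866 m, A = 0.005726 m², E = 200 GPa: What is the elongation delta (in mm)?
Model: a uniform prismatic bar under axial load, so delta = (P·L) / (A·E).
Convert to SI units:
  P = 165.8 kN = 165800 N
  E = 200 GPa = 2 × 10¹¹ Pa
Substitute:
  delta = (165800 × 4.866) / (0.005726 × (2 × 10¹¹))
  delta = 0.0007045 m
Convert: delta = 0.0007045 m = 0.7045 mm
Final answer: delta = 0.7045 mm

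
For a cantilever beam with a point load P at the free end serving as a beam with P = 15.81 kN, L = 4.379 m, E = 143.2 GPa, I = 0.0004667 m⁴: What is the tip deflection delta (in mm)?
Model: a cantilever beam with a point load P at the free end, so delta = (P·L^3) / (3·E·I).
Convert to SI units:
  P = 15.81 kN = 15810 N
  E = 143.2 GPa = 1.432 × 10¹¹ Pa
Substitute:
  delta = (15810 × 4.379^3) / (3 × (1.432 × 10¹¹) × 0.0004667)
  delta = 0.006621 m
Convert: delta = 0.006621 m = 6.621 mm
Final answer: delta = 6.621 mm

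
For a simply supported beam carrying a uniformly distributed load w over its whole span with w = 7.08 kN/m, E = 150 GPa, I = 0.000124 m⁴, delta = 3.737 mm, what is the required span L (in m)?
Model: a simply supported beam carrying a uniformly distributed load w over its whole span, so delta = (5·w·L^4) / (384·E·I).
Solve for L: L = ((384·delta·E·I) / (5·w))^(1/4).
Convert to SI units:
  w = 7.08 kN/m = 7080 N/m
  E = 150 GPa = 1.5 × 10¹¹ Pa
  delta = 3.737 mm = 0.003737 m
Substitute:
  L = ((384 × 0.003737 × (1.5 × 10¹¹) × 0.000124) / (5 × 7080))^(1/4)
  L = 5.24 m
Final answer: L = 5.24 m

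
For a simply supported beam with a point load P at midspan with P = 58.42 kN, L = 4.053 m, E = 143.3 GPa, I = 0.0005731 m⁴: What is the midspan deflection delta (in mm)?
Model: a simply supported beam with a point load P at midspan, so delta = (P·L^3) / (48·E·I).
Convert to SI units:
  P = 58.42 kN = 58420 N
  E = 143.3 GPa = 1.433 × 10¹¹ Pa
Substitute:
  delta = (58420 × 4.053^3) / (48 × (1.433 × 10¹¹) × 0.0005731)
  delta = 0.0009867 m
Convert: delta = 0.0009867 m = 0.9867 mm
Final answer: delta = 0.9867 mm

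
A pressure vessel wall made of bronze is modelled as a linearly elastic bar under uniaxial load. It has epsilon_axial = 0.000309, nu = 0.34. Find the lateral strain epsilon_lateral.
Model: a linearly elastic bar under uniaxial load, so epsilon_lateral = -nu·epsilon_axial.
Substitute:
  epsilon_lateral = -(0.34 × 0.000309)
  epsilon_lateral = -0.0001051
Final answer: epsilon_lateral = -0.0001051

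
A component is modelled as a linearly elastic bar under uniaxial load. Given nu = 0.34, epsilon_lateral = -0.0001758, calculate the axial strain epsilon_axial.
Model: a linearly elastic bar under uniaxial load, so epsilon_lateral = -nu·epsilon_axial.
Solve for epsilon_axial: epsilon_axial = -epsilon_lateral / nu.
Substitute:
  epsilon_axial = -(-0.0001758) / 0.34
  epsilon_axial = 0.0005171
Final answer: epsilon_axial = 0.0005171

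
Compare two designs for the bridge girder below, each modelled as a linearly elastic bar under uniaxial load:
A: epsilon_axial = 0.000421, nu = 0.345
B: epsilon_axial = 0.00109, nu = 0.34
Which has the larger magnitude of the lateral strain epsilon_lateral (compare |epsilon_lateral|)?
Model: a linearly elastic bar under uniaxial load, so epsilon_lateral = -nu·epsilon_axial (SI units).
  A: epsilon_lateral = -(0.345 × 0.000421) = -0.0001452
  B: epsilon_lateral = -(0.34 × 0.00109) = -0.0003706
|epsilon_lateral|: A = 0.0001452, B = 0.0003706, so B is larger in magnitude.
Final answer: B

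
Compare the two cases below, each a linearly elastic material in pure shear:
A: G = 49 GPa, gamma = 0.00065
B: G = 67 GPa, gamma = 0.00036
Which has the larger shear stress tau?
Model: a linearly elastic material in pure shear, so tau = G·gamma (SI units).
  A: tau = (4.9 × 10¹⁰) × 0.00065 = 3.185 × 10⁷ Pa = 31.85 MPa
  B: tau = (6.7 × 10¹⁰) × 0.00036 = 2.412 × 10⁷ Pa = 24.12 MPa
31.85 MPa > 24.12 MPa, so A is larger.
Final answer: A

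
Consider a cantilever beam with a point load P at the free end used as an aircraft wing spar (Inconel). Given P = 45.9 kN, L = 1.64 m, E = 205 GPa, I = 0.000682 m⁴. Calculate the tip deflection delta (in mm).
Model: a cantilever beam with a point load P at the free end, so delta = (P·L^3) / (3·E·I).
Convert to SI units:
  P = 45.9 kN = 45900 N
  E = 205 GPa = 2.05 × 10¹¹ Pa
Substitute:
  delta = (45900 × 1.64^3) / (3 × (2.05 × 10¹¹) × 0.000682)
  delta = 0.0004827 m
Convert: delta = 0.0004827 m = 0.4827 mm
Final answer: delta = 0.4827 mm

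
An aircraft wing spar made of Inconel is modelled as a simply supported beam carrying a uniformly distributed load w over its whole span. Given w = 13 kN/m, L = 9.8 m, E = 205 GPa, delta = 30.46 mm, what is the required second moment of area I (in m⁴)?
Model: a simply supported beam carrying a uniformly distributed load w over its whole span, so delta = (5·w·L^4) / (384·E·I).
Solve for I: I = (5·w·L^4) / (384·delta·E).
Convert to SI units:
  w = 13 kN/m = 13000 N/m
  E = 205 GPa = 2.05 × 10¹¹ Pa
  delta = 30.46 mm = 0.03046 m
Substitute:
  I = (5 × 13000 × 9.8^4) / (384 × 0.03046 × (2.05 × 10¹¹))
  I = 0.00025 m⁴
Final answer: I = 0.00025 m⁴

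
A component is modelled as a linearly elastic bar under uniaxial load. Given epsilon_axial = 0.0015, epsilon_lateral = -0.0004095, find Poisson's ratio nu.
Model: a linearly elastic bar under uniaxial load, so epsilon_lateral = -nu·epsilon_axial.
Solve for nu: nu = -epsilon_lateral / epsilon_axial.
Substitute:
  nu = -(-0.0004095) / 0.0015
  nu = 0.273
Final answer: nu = 0.273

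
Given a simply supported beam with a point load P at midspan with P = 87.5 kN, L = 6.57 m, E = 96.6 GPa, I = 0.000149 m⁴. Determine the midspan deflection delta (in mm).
Model: a simply supported beam with a point load P at midspan, so delta = (P·L^3) / (48·E·I).
Convert to SI units:
  P = 87.5 kN = 87500 N
  E = 96.6 GPa = 9.66 × 10¹⁰ Pa
Substitute:
  delta = (87500 × 6.57^3) / (48 × (9.66 × 10¹⁰) × 0.000149)
  delta = 0.03592 m
Convert: delta = 0.03592 m = 35.92 mm
Final answer: delta = 35.92 mm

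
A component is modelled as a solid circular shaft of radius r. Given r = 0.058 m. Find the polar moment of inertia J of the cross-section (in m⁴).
Model: a solid circular shaft of radius r, so J = (π·r^4) / 2.
Substitute:
  J = (π × 0.058^4) / 2
  J = 1.778 × 10⁻⁵ m⁴
Final answer: J = 1.778 × 10⁻⁵ m⁴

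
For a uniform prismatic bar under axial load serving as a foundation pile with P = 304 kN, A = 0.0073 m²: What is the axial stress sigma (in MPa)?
Model: a uniform prismatic bar under axial load, so sigma = P / A.
Convert to SI units:
  P = 304 kN = 304000 N
Substitute:
  sigma = 304000 / 0.0073
  sigma = 4.164 × 10⁷ Pa
Convert: sigma = 4.164 × 10⁷ Pa = 41.64 MPa
Final answer: sigma = 41.64 MPa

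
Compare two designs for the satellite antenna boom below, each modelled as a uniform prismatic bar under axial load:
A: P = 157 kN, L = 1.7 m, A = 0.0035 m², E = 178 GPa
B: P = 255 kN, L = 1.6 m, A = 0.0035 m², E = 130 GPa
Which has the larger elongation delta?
Model: a uniform prismatic bar under axial load, so delta = (P·L) / (A·E) (SI units).
  A: delta = (157000 × 1.7) / (0.0035 × (1.78 × 10¹¹)) = 0.0004284 m = 0.4284 mm
  B: delta = (255000 × 1.6) / (0.0035 × (1.3 × 10¹¹)) = 0.0008967 m = 0.8967 mm
0.8967 mm > 0.4284 mm, so B is larger.
Final answer: B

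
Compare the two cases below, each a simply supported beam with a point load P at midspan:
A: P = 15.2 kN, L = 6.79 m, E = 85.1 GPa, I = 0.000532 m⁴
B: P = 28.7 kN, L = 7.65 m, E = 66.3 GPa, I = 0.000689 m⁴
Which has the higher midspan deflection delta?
Model: a simply supported beam with a point load P at midspan, so delta = (P·L^3) / (48·E·I) (SI units).
  A: delta = (15200 × 6.79^3) / (48 × (8.51 × 10¹⁰) × 0.000532) = 0.00219 m = 2.19 mm
  B: delta = (28700 × 7.65^3) / (48 × (6.63 × 10¹⁰) × 0.000689) = 0.00586 m = 5.86 mm
5.86 mm > 2.19 mm, so B is larger.
Final answer: B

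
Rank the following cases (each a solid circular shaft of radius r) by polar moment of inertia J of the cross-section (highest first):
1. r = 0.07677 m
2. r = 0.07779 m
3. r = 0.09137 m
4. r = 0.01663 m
Model: a solid circular shaft of radius r, so J = (π·r^4) / 2 (SI units).
  Case 1: J = (π × 0.07677^4) / 2 = 5.456 × 10⁻⁵ m⁴
  Case 2: J = (π × 0.07779^4) / 2 = 5.752 × 10⁻⁵ m⁴
  Case 3: J = (π × 0.09137^4) / 2 = 0.0001095 m⁴
  Case 4: J = (π × 0.01663^4) / 2 = 1.201 × 10⁻⁷ m⁴
Ordering: 0.0001095 m⁴ (case 3) > 5.752 × 10⁻⁵ m⁴ (case 2) > 5.456 × 10⁻⁵ m⁴ (case 1) > 1.201 × 10⁻⁷ m⁴ (case 4)
Final answer: 3, 2, 1, 4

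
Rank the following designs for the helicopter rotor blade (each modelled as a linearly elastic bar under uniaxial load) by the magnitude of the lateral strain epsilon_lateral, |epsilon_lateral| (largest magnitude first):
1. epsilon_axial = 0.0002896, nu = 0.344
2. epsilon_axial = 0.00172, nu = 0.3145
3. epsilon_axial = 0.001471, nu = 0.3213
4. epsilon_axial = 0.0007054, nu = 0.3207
Model: a linearly elastic bar under uniaxial load, so epsilon_lateral = -nu·epsilon_axial (SI units).
  Case 1: epsilon_lateral = -(0.344 × 0.0002896) = -9.962 × 10⁻⁵
  Case 2: epsilon_lateral = -(0.3145 × 0.00172) = -0.0005409
  Case 3: epsilon_lateral = -(0.3213 × 0.001471) = -0.0004726
  Case 4: epsilon_lateral = -(0.3207 × 0.0007054) = -0.0002262
Ordering by |epsilon_lateral|: 0.0005409 (case 2) > 0.0004726 (case 3) > 0.0002262 (case 4) > 9.962 × 10⁻⁵ (case 1)
Final answer: 2, 3, 4, 1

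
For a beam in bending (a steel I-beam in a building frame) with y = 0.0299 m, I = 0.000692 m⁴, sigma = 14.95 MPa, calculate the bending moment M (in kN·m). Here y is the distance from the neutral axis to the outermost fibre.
Model: a beam in bending, so sigma = (M·y) / I.
Solve for M: M = (sigma·I) / y.
Convert to SI units:
  sigma = 14.95 MPa = 1.495 × 10⁷ Pa
Substitute:
  M = ((1.495 × 10⁷) × 0.000692) / 0.0299
  M = 346000 N·m
Convert: M = 346000 N·m = 346 kN·m
Final answer: M = 346 kN·m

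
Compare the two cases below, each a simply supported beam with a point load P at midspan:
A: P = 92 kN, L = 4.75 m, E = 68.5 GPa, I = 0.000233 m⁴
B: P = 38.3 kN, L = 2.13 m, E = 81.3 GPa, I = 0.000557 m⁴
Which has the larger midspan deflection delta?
Model: a simply supported beam with a point load P at midspan, so delta = (P·L^3) / (48·E·I) (SI units).
  A: delta = (92000 × 4.75^3) / (48 × (6.85 × 10¹⁰) × 0.000233) = 0.01287 m = 12.87 mm
  B: delta = (38300 × 2.13^3) / (48 × (8.13 × 10¹⁰) × 0.000557) = 0.0001703 m = 0.1703 mm
12.87 mm > 0.1703 mm, so A is larger.
Final answer: A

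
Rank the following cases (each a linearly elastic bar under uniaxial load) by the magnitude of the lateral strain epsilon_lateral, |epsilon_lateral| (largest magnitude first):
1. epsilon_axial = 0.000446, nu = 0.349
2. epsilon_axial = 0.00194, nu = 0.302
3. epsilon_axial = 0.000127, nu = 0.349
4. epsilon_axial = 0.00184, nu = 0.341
Model: a linearly elastic bar under uniaxial load, so epsilon_lateral = -nu·epsilon_axial (SI units).
  Case 1: epsilon_lateral = -(0.349 × 0.000446) = -0.0001557
  Case 2: epsilon_lateral = -(0.302 × 0.00194) = -0.0005859
  Case 3: epsilon_lateral = -(0.349 × 0.000127) = -4.432 × 10⁻⁵
  Case 4: epsilon_lateral = -(0.341 × 0.00184) = -0.0006274
Ordering by |epsilon_lateral|: 0.0006274 (case 4) > 0.0005859 (case 2) > 0.0001557 (case 1) > 4.432 × 10⁻⁵ (case 3)
Final answer: 4, 2, 1, 3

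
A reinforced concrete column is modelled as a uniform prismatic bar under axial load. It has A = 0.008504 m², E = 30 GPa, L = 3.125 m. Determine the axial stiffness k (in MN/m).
Model: a uniform prismatic bar under axial load, so k = (A·E) / L.
Convert to SI units:
  E = 30 GPa = 3 × 10¹⁰ Pa
Substitute:
  k = (0.008504 × (3 × 10¹⁰)) / 3.125
  k = 8.164 × 10⁷ N/m
Convert: k = 8.164 × 10⁷ N/m = 81.64 MN/m
Final answer: k = 81.64 MN/m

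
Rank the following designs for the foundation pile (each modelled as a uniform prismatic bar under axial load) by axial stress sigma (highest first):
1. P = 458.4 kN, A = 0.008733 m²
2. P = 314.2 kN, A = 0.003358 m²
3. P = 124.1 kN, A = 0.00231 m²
Model: a uniform prismatic bar under axial load, so sigma = P / A (SI units).
  Case 1: sigma = 458400 / 0.008733 = 5.249 × 10⁷ Pa = 52.49 MPa
  Case 2: sigma = 314200 / 0.003358 = 9.357 × 10⁷ Pa = 93.57 MPa
  Case 3: sigma = 124100 / 0.00231 = 5.372 × 10⁷ Pa = 53.72 MPa
Ordering: 93.57 MPa (case 2) > 53.72 MPa (case 3) > 52.49 MPa (case 1)
Final answer: 2, 3, 1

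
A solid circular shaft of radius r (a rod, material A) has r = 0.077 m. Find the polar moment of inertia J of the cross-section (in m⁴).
Model: a solid circular shaft of radius r, so J = (π·r^4) / 2.
Substitute:
  J = (π × 0.077^4) / 2
  J = 5.522 × 10⁻⁵ m⁴
Final answer: J = 5.522 × 10⁻⁵ m⁴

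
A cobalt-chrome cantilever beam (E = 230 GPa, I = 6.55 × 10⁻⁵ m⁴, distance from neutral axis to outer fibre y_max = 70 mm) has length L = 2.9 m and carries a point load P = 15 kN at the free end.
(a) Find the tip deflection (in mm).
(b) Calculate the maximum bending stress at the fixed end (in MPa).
(a) Tip deflection of a cantilever with an end point load: δ = P·L^3 / (3·E·I). Convert P = 15 kN = 15000 N, E = 230 GPa = 2.3 × 10¹¹ Pa.
  δ = (15000 × 2.9^3) / (3 × (2.3 × 10¹¹) × (6.55 × 10⁻⁵)) = 0.008095 m = 8.095 mm
(b) Maximum bending moment at the fixed end: M = P·L = 15000 × 2.9 = 43500 N·m. Convert y_max = 70 mm = 0.07 m.
  σ = M·y_max / I = (43500 × 0.07) / (6.55 × 10⁻⁵) = 4.649 × 10⁷ Pa = 46.49 MPa
Final answer: (a) δ = 8.095 mm, (b) σ = 46.49 MPa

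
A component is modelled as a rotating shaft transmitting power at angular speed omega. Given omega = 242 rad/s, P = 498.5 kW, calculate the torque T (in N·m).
Model: a rotating shaft transmitting power at angular speed omega, so P = T·omega.
Solve for T: T = P / omega.
Convert to SI units:
  P = 498.5 kW = 498500 W
Substitute:
  T = 498500 / 242
  T = 2060 N·m
Final answer: T = 2060 N·m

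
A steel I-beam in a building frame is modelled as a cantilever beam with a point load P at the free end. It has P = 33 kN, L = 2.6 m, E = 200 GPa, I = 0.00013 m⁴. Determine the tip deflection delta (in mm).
Model: a cantilever beam with a point load P at the free end, so delta = (P·L^3) / (3·E·I).
Convert to SI units:
  P = 33 kN = 33000 N
  E = 200 GPa = 2 × 10¹¹ Pa
Substitute:
  delta = (33000 × 2.6^3) / (3 × (2 × 10¹¹) × 0.00013)
  delta = 0.007436 m
Convert: delta = 0.007436 m = 7.436 mm
Final answer: delta = 7.436 mm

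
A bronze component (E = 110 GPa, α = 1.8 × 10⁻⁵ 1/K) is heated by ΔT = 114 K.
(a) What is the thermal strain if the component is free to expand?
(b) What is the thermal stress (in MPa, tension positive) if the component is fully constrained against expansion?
(a) Free thermal strain ε_th = α·ΔT = (1.8 × 10⁻⁵) × 114 = 0.002052
(b) Fully constrained, the expansion is suppressed, so σ = -E·α·ΔT. Convert E = 110 GPa = 1.1 × 10¹¹ Pa.
  σ = -(1.1 × 10¹¹) × (1.8 × 10⁻⁵) × 114 = -2.257 × 10⁸ Pa = -225.7 MPa (compressive)
Final answer: (a) ε_th = 0.002052, (b) σ = -225.7 MPa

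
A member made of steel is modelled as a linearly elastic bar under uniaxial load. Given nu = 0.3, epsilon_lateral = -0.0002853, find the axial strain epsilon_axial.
Model: a linearly elastic bar under uniaxial load, so epsilon_lateral = -nu·epsilon_axial.
Solve for epsilon_axial: epsilon_axial = -epsilon_lateral / nu.
Substitute:
  epsilon_axial = -(-0.0002853) / 0.3
  epsilon_axial = 0.000951
Final answer: epsilon_axial = 0.000951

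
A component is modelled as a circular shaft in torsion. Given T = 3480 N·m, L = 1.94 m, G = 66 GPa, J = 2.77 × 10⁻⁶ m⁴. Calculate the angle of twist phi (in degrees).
Model: a circular shaft in torsion, so phi = (T·L) / (G·J).
Convert to SI units:
  G = 66 GPa = 6.6 × 10¹⁰ Pa
Substitute:
  phi = (3480 × 1.94) / ((6.6 × 10¹⁰) × (2.77 × 10⁻⁶))
  phi = 0.03693 rad
Convert to degrees: phi = 0.03693 × 180/π = 2.116°
Final answer: phi = 2.116°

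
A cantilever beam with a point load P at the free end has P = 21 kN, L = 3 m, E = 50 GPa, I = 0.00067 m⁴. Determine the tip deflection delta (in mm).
Model: a cantilever beam with a point load P at the free end, so delta = (P·L^3) / (3·E·I).
Convert to SI units:
  P = 21 kN = 21000 N
  E = 50 GPa = 5 × 10¹⁰ Pa
Substitute:
  delta = (21000 × 3^3) / (3 × (5 × 10¹⁰) × 0.00067)
  delta = 0.005642 m
Convert: delta = 0.005642 m = 5.642 mm
Final answer: delta = 5.642 mm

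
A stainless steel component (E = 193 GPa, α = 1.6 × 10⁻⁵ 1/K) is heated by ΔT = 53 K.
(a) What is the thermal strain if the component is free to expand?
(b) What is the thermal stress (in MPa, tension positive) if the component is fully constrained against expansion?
(a) Free thermal strain ε_th = α·ΔT = (1.6 × 10⁻⁵) × 53 = 0.000848
(b) Fully constrained, the expansion is suppressed, so σ = -E·α·ΔT. Convert E = 193 GPa = 1.93 × 10¹¹ Pa.
  σ = -(1.93 × 10¹¹) × (1.6 × 10⁻⁵) × 53 = -1.637 × 10⁸ Pa = -163.7 MPa (compressive)
Final answer: (a) ε_th = 0.000848, (b) σ = -163.7 MPa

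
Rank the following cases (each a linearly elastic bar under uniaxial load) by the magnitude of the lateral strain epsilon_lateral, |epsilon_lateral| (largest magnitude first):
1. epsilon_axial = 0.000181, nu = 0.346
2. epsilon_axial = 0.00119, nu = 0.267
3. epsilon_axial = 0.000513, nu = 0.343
Model: a linearly elastic bar under uniaxial load, so epsilon_lateral = -nu·epsilon_axial (SI units).
  Case 1: epsilon_lateral = -(0.346 × 0.000181) = -6.263 × 10⁻⁵
  Case 2: epsilon_lateral = -(0.267 × 0.00119) = -0.0003177
  Case 3: epsilon_lateral = -(0.343 × 0.000513) = -0.000176
Ordering by |epsilon_lateral|: 0.0003177 (case 2) > 0.000176 (case 3) > 6.263 × 10⁻⁵ (case 1)
Final answer: 2, 3, 1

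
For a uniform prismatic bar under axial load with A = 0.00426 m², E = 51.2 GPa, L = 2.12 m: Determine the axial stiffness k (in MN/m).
Model: a uniform prismatic bar under axial load, so k = (A·E) / L.
Convert to SI units:
  E = 51.2 GPa = 5.12 × 10¹⁰ Pa
Substitute:
  k = (0.00426 × (5.12 × 10¹⁰)) / 2.12
  k = 1.029 × 10⁸ N/m
Convert: k = 1.029 × 10⁸ N/m = 102.9 MN/m
Final answer: k = 102.9 MN/m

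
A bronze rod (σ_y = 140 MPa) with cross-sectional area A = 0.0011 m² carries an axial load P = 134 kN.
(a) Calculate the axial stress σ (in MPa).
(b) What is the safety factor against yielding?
(a) Axial stress σ = P/A. Convert P = 134 kN = 134000 N.
  σ = 134000 / 0.0011 = 1.218 × 10⁸ Pa = 121.8 MPa
(b) Safety factor SF = σ_y/σ = 140 / 121.8 = 1.149
Final answer: (a) σ = 121.8 MPa, (b) SF = 1.149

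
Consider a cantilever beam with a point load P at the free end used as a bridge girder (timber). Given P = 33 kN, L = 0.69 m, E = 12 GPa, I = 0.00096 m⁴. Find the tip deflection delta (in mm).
Model: a cantilever beam with a point load P at the free end, so delta = (P·L^3) / (3·E·I).
Convert to SI units:
  P = 33 kN = 33000 N
  E = 12 GPa = 1.2 × 10¹⁰ Pa
Substitute:
  delta = (33000 × 0.69^3) / (3 × (1.2 × 10¹⁰) × 0.00096)
  delta = 0.0003137 m
Convert: delta = 0.0003137 m = 0.3137 mm
Final answer: delta = 0.3137 mm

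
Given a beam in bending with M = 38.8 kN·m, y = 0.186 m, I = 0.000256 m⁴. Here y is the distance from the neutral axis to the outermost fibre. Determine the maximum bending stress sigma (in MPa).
Model: a beam in bending, so sigma = (M·y) / I.
Convert to SI units:
  M = 38.8 kN·m = 38800 N·m
Substitute:
  sigma = (38800 × 0.186) / 0.000256
  sigma = 2.819 × 10⁷ Pa
Convert: sigma = 2.819 × 10⁷ Pa = 28.19 MPa
Final answer: sigma = 28.19 MPa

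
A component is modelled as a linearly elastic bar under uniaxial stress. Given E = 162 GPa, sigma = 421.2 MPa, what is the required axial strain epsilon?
Model: a linearly elastic bar under uniaxial stress, so sigma = E·epsilon.
Solve for epsilon: epsilon = sigma / E.
Convert to SI units:
  E = 162 GPa = 1.62 × 10¹¹ Pa
  sigma = 421.2 MPa = 4.212 × 10⁸ Pa
Substitute:
  epsilon = (4.212 × 10⁸) / (1.62 × 10¹¹)
  epsilon = 0.0026
Final answer: epsilon = 0.0026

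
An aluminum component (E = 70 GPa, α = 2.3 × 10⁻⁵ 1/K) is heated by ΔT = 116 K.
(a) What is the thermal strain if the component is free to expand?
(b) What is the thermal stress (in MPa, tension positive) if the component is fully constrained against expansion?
(a) Free thermal strain ε_th = α·ΔT = (2.3 × 10⁻⁵) × 116 = 0.002668
(b) Fully constrained, the expansion is suppressed, so σ = -E·α·ΔT. Convert E = 70 GPa = 7 × 10¹⁰ Pa.
  σ = -(7 × 10¹⁰) × (2.3 × 10⁻⁵) × 116 = -1.868 × 10⁸ Pa = -186.8 MPa (compressive)
Final answer: (a) ε_th = 0.002668, (b) σ = -186.8 MPa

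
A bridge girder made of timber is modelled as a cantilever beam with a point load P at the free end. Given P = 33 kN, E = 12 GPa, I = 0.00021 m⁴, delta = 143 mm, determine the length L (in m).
Model: a cantilever beam with a point load P at the free end, so delta = (P·L^3) / (3·E·I).
Solve for L: L = ((3·delta·E·I) / P)^(1/3).
Convert to SI units:
  P = 33 kN = 33000 N
  E = 12 GPa = 1.2 × 10¹⁰ Pa
  delta = 143 mm = 0.143 m
Substitute:
  L = ((3 × 0.143 × (1.2 × 10¹⁰) × 0.00021) / 33000)^(1/3)
  L = 3.2 m
Final answer: L = 3.2 m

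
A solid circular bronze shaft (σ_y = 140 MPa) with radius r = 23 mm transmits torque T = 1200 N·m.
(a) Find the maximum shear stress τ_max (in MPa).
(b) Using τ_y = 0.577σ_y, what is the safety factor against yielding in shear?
(a) For a solid circular shaft, τ_max = T·r/J with J = π·r^4/2, i.e. τ_max = 2·T / (π·r^3). Convert r = 23 mm = 0.023 m.
  τ_max = (2 × 1200) / (π × 0.023^3) = 6.279 × 10⁷ Pa = 62.79 MPa
(b) τ_y = 0.577 × 140 = 80.78 MPa
  SF = τ_y/τ_max = 80.78 / 62.79 = 1.287
Final answer: (a) τ_max = 62.79 MPa, (b) SF = 1.287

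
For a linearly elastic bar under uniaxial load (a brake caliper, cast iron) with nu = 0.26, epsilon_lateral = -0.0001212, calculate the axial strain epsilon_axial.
Model: a linearly elastic bar under uniaxial load, so epsilon_lateral = -nu·epsilon_axial.
Solve for epsilon_axial: epsilon_axial = -epsilon_lateral / nu.
Substitute:
  epsilon_axial = -(-0.0001212) / 0.26
  epsilon_axial = 0.0004662
Final answer: epsilon_axial = 0.0004662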